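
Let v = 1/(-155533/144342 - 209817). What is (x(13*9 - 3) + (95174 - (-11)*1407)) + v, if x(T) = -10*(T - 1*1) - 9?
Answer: 3316632350283522/30285560947 ≈ 1.0951e+5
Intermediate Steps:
v = -144342/30285560947 (v = 1/(-155533*1/144342 - 209817) = 1/(-155533/144342 - 209817) = 1/(-30285560947/144342) = -144342/30285560947 ≈ -4.7660e-6)
x(T) = 1 - 10*T (x(T) = -10*(T - 1) - 9 = -10*(-1 + T) - 9 = (10 - 10*T) - 9 = 1 - 10*T)
(x(13*9 - 3) + (95174 - (-11)*1407)) + v = ((1 - 10*(13*9 - 3)) + (95174 - (-11)*1407)) - 144342/30285560947 = ((1 - 10*(117 - 3)) + (95174 - 1*(-15477))) - 144342/30285560947 = ((1 - 10*114) + (95174 + 15477)) - 144342/30285560947 = ((1 - 1140) + 110651) - 144342/30285560947 = (-1139 + 110651) - 144342/30285560947 = 109512 - 144342/30285560947 = 3316632350283522/30285560947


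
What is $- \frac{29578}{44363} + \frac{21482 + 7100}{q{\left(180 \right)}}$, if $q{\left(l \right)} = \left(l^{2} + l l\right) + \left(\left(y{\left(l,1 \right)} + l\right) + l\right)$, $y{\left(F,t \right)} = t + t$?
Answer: $- \frac{10635135}{46625513} \approx -0.2281$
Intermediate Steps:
$y{\left(F,t \right)} = 2 t$
$q{\left(l \right)} = 2 + 2 l + 2 l^{2}$ ($q{\left(l \right)} = \left(l^{2} + l l\right) + \left(\left(2 \cdot 1 + l\right) + l\right) = \left(l^{2} + l^{2}\right) + \left(\left(2 + l\right) + l\right) = 2 l^{2} + \left(2 + 2 l\right) = 2 + 2 l + 2 l^{2}$)
$- \frac{29578}{44363} + \frac{21482 + 7100}{q{\left(180 \right)}} = - \frac{29578}{44363} + \frac{21482 + 7100}{2 + 2 \cdot 180 + 2 \cdot 180^{2}} = \left(-29578\right) \frac{1}{44363} + \frac{28582}{2 + 360 + 2 \cdot 32400} = - \frac{29578}{44363} + \frac{28582}{2 + 360 + 64800} = - \frac{29578}{44363} + \frac{28582}{65162} = - \frac{29578}{44363} + 28582 \cdot \frac{1}{65162} = - \frac{29578}{44363} + \frac{461}{1051} = - \frac{10635135}{46625513}$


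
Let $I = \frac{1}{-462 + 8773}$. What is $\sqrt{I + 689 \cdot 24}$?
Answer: $\frac{\sqrt{1142186522767}}{8311} \approx 128.59$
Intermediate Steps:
$I = \frac{1}{8311} \approx 0.00012032$
$\sqrt{I + 689 \cdot 24} = \sqrt{\frac{1}{8311} + 689 \cdot 24} = \sqrt{\frac{1}{8311} + 16536} = \sqrt{\frac{137430697}{8311}} = \frac{\sqrt{1142186522767}}{8311}$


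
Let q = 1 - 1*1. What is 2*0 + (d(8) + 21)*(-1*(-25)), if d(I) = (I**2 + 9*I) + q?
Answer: 3925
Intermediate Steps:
q = 0 (q = 1 - 1 = 0)
d(I) = I**2 + 9*I (d(I) = (I**2 + 9*I) + 0 = I**2 + 9*I)
2*0 + (d(8) + 21)*(-1*(-25)) = 2*0 + (8*(9 + 8) + 21)*(-1*(-25)) = 0 + (8*17 + 21)*25 = 0 + (136 + 21)*25 = 0 + 157*25 = 0 + 3925 = 3925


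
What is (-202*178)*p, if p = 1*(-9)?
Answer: 323604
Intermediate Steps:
p = -9
(-202*178)*p = -202*178*(-9) = -35956*(-9) = 323604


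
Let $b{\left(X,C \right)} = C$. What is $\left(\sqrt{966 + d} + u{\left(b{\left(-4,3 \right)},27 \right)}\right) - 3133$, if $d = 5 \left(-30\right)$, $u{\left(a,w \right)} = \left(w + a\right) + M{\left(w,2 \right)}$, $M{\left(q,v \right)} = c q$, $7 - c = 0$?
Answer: $-2914 + 4 \sqrt{51} \approx -2885.4$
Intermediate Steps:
$c = 7$ ($c = 7 - 0 = 7 + 0 = 7$)
$M{\left(q,v \right)} = 7 q$
$u{\left(a,w \right)} = a + 8 w$ ($u{\left(a,w \right)} = \left(w + a\right) + 7 w = \left(a + w\right) + 7 w = a + 8 w$)
$d = -150$
$\left(\sqrt{966 + d} + u{\left(b{\left(-4,3 \right)},27 \right)}\right) - 3133 = \left(\sqrt{966 - 150} + \left(3 + 8 \cdot 27\right)\right) - 3133 = \left(\sqrt{816} + \left(3 + 216\right)\right) - 3133 = \left(4 \sqrt{51} + 219\right) - 3133 = \left(219 + 4 \sqrt{51}\right) - 3133 = -2914 + 4 \sqrt{51}$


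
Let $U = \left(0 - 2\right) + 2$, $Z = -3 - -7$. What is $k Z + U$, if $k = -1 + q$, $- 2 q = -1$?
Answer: $-2$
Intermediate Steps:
$q = \frac{1}{2}$ ($q = \left(- \frac{1}{2}\right) \left(-1\right) = \frac{1}{2} \approx 0.5$)
$k = - \frac{1}{2}$ ($k = -1 + \frac{1}{2} = - \frac{1}{2} \approx -0.5$)
$Z = 4$ ($Z = -3 + 7 = 4$)
$U = 0$ ($U = -2 + 2 = 0$)
$k Z + U = \left(- \frac{1}{2}\right) 4 + 0 = -2 + 0 = -2$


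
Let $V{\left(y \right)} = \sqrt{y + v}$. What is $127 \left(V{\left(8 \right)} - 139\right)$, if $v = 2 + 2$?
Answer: $-17653 + 254 \sqrt{3} \approx -17213.0$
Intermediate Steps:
$v = 4$
$V{\left(y \right)} = \sqrt{4 + y}$ ($V{\left(y \right)} = \sqrt{y + 4} = \sqrt{4 + y}$)
$127 \left(V{\left(8 \right)} - 139\right) = 127 \left(\sqrt{4 + 8} - 139\right) = 127 \left(\sqrt{12} - 139\right) = 127 \left(2 \sqrt{3} - 139\right) = 127 \left(-139 + 2 \sqrt{3}\right) = -17653 + 254 \sqrt{3}$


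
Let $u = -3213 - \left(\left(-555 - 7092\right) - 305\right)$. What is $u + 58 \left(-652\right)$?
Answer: $-33077$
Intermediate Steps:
$u = 4739$ ($u = -3213 - \left(-7647 - 305\right) = -3213 - -7952 = -3213 + 7952 = 4739$)
$u + 58 \left(-652\right) = 4739 + 58 \left(-652\right) = 4739 - 37816 = -33077$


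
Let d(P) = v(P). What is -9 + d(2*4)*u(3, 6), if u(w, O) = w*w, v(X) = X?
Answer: 63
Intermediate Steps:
d(P) = P
u(w, O) = w**2
-9 + d(2*4)*u(3, 6) = -9 + (2*4)*3**2 = -9 + 8*9 = -9 + 72 = 63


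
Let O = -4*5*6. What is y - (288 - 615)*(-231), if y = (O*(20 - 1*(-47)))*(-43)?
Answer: 270183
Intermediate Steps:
O = -120 (O = -20*6 = -120)
y = 345720 (y = -120*(20 - 1*(-47))*(-43) = -120*(20 + 47)*(-43) = -120*67*(-43) = -8040*(-43) = 345720)
y - (288 - 615)*(-231) = 345720 - (288 - 615)*(-231) = 345720 - (-327)*(-231) = 345720 - 1*75537 = 345720 - 75537 = 270183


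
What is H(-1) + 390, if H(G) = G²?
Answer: 391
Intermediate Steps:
H(-1) + 390 = (-1)² + 390 = 1 + 390 = 391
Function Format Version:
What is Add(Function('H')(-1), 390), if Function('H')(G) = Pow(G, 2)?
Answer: 391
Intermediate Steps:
Add(Function('H')(-1), 390) = Add(Pow(-1, 2), 390) = Add(1, 390) = 391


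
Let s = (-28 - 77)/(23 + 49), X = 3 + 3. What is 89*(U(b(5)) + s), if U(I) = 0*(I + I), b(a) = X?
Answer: -3115/24 ≈ -129.79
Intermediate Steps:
X = 6
b(a) = 6
s = -35/24 (s = -105/72 = -105*1/72 = -35/24 ≈ -1.4583)
U(I) = 0 (U(I) = 0*(2*I) = 0)
89*(U(b(5)) + s) = 89*(0 - 35/24) = 89*(-35/24) = -3115/24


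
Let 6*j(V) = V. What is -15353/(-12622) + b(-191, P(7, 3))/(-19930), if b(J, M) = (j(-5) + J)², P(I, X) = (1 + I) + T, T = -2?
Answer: -2853083891/4528016280 ≈ -0.63010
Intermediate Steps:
j(V) = V/6
P(I, X) = -1 + I (P(I, X) = (1 + I) - 2 = -1 + I)
b(J, M) = (-⅚ + J)² (b(J, M) = ((⅙)*(-5) + J)² = (-⅚ + J)²)
-15353/(-12622) + b(-191, P(7, 3))/(-19930) = -15353/(-12622) + ((-5 + 6*(-191))²/36)/(-19930) = -15353*(-1/12622) + ((-5 - 1146)²/36)*(-1/19930) = 15353/12622 + ((1/36)*(-1151)²)*(-1/19930) = 15353/12622 + ((1/36)*1324801)*(-1/19930) = 15353/12622 + (1324801/36)*(-1/19930) = 15353/12622 - 1324801/717480 = -2853083891/4528016280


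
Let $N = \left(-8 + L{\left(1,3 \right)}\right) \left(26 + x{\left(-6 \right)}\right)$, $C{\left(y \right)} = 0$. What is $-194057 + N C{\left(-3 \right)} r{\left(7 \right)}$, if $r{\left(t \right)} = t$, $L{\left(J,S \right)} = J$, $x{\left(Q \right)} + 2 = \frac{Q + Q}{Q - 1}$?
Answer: $-194057$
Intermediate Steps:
$x{\left(Q \right)} = -2 + \frac{2 Q}{-1 + Q}$ ($x{\left(Q \right)} = -2 + \frac{Q + Q}{Q - 1} = -2 + \frac{2 Q}{-1 + Q}$)
$N = -180$ ($N = \left(-8 + 1\right) \left(26 + \frac{2}{-1 - 6}\right) = - 7 \left(26 + \frac{2}{-7}\right) = - 7 \left(26 + 2 \left(- \frac{1}{7}\right)\right) = - 7 \left(26 - \frac{2}{7}\right) = \left(-7\right) \frac{180}{7} = -180$)
$-194057 + N C{\left(-3 \right)} r{\left(7 \right)} = -194057 + \left(-180\right) 0 \cdot 7 = -194057 + 0 \cdot 7 = -194057 + 0 = -194057$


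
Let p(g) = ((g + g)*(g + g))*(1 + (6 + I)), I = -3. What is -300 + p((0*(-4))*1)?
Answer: -300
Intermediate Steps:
p(g) = 16*g² (p(g) = ((g + g)*(g + g))*(1 + (6 - 3)) = ((2*g)*(2*g))*(1 + 3) = (4*g²)*4 = 16*g²)
-300 + p((0*(-4))*1) = -300 + 16*((0*(-4))*1)² = -300 + 16*(0*1)² = -300 + 16*0² = -300 + 16*0 = -300 + 0 = -300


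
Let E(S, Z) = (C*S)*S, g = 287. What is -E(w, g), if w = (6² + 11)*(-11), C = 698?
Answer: -186567722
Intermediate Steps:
w = -517 (w = (36 + 11)*(-11) = 47*(-11) = -517)
E(S, Z) = 698*S² (E(S, Z) = (698*S)*S = 698*S²)
-E(w, g) = -698*(-517)² = -698*267289 = -1*186567722 = -186567722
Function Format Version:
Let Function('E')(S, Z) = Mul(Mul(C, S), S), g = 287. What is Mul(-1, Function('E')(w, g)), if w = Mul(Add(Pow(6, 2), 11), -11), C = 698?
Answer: -186567722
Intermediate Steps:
w = -517 (w = Mul(Add(36, 11), -11) = Mul(47, -11) = -517)
Function('E')(S, Z) = Mul(698, Pow(S, 2)) (Function('E')(S, Z) = Mul(Mul(698, S), S) = Mul(698, Pow(S, 2)))
Mul(-1, Function('E')(w, g)) = Mul(-1, Mul(698, Pow(-517, 2))) = Mul(-1, Mul(698, 267289)) = Mul(-1, 186567722) = -186567722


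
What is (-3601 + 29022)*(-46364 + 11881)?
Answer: -876592343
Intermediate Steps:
(-3601 + 29022)*(-46364 + 11881) = 25421*(-34483) = -876592343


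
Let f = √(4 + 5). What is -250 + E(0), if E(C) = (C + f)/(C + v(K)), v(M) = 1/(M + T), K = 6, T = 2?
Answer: -226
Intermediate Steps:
f = 3 (f = √9 = 3)
v(M) = 1/(2 + M) (v(M) = 1/(M + 2) = 1/(2 + M))
E(C) = (3 + C)/(⅛ + C) (E(C) = (C + 3)/(C + 1/(2 + 6)) = (3 + C)/(C + 1/8) = (3 + C)/(C + ⅛) = (3 + C)/(⅛ + C))
-250 + E(0) = -250 + 8*(3 + 0)/(1 + 8*0) = -250 + 8*3/(1 + 0) = -250 + 8*3/1 = -250 + 8*1*3 = -250 + 24 = -226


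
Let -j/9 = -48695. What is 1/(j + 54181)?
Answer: 1/492436 ≈ 2.0307e-6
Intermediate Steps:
j = 438255 (j = -9*(-48695) = 438255)
1/(j + 54181) = 1/(438255 + 54181) = 1/492436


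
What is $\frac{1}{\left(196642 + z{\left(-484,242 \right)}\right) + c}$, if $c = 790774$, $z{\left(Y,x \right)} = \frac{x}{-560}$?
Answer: $\frac{280}{276476359} \approx 1.0127 \cdot 10^{-6}$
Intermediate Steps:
$z{\left(Y,x \right)} = - \frac{x}{560}$ ($z{\left(Y,x \right)} = x \left(- \frac{1}{560}\right) = - \frac{x}{560}$)
$\frac{1}{\left(196642 + z{\left(-484,242 \right)}\right) + c} = \frac{1}{\left(196642 - \frac{121}{280}\right) + 790774} = \frac{1}{\frac{55059639}{280} + 790774} = \frac{1}{\frac{276476359}{280}} = \frac{280}{276476359}$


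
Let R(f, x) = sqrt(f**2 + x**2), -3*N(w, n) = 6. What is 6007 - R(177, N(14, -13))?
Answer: 6007 - sqrt(31333) ≈ 5830.0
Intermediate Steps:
N(w, n) = -2 (N(w, n) = -1/3*6 = -2)
6007 - R(177, N(14, -13)) = 6007 - sqrt(177**2 + (-2)**2) = 6007 - sqrt(31329 + 4) = 6007 - sqrt(31333)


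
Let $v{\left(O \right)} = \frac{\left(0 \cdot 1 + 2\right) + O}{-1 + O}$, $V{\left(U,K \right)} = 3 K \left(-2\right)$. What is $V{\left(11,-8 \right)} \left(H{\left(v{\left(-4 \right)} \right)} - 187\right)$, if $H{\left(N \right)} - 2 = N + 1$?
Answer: $- \frac{44064}{5} \approx -8812.8$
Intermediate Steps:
$V{\left(U,K \right)} = - 6 K$
$v{\left(O \right)} = \frac{2 + O}{-1 + O}$ ($v{\left(O \right)} = \frac{\left(0 + 2\right) + O}{-1 + O} = \frac{2 + O}{-1 + O}$)
$H{\left(N \right)} = 3 + N$ ($H{\left(N \right)} = 2 + \left(N + 1\right) = 2 + \left(1 + N\right) = 3 + N$)
$V{\left(11,-8 \right)} \left(H{\left(v{\left(-4 \right)} \right)} - 187\right) = \left(-6\right) \left(-8\right) \left(\left(3 + \frac{2 - 4}{-1 - 4}\right) - 187\right) = 48 \left(\left(3 + \frac{1}{-5} \left(-2\right)\right) - 187\right) = 48 \left(\left(3 - - \frac{2}{5}\right) - 187\right) = 48 \left(\left(3 + \frac{2}{5}\right) - 187\right) = 48 \left(\frac{17}{5} - 187\right) = 48 \left(- \frac{918}{5}\right) = - \frac{44064}{5}$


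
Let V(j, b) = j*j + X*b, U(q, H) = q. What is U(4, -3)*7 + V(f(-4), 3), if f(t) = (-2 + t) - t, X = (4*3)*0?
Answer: 32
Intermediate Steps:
X = 0 (X = 12*0 = 0)
f(t) = -2
V(j, b) = j² (V(j, b) = j*j + 0*b = j² + 0 = j²)
U(4, -3)*7 + V(f(-4), 3) = 4*7 + (-2)² = 28 + 4 = 32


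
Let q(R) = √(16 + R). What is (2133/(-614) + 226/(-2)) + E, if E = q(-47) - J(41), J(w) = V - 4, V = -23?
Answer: -54937/614 + I*√31 ≈ -89.474 + 5.5678*I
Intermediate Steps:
J(w) = -27 (J(w) = -23 - 4 = -27)
E = 27 + I*√31 (E = √(16 - 47) - 1*(-27) = √(-31) + 27 = I*√31 + 27 = 27 + I*√31 ≈ 27.0 + 5.5678*I)
(2133/(-614) + 226/(-2)) + E = (2133/(-614) + 226/(-2)) + (27 + I*√31) = (2133*(-1/614) + 226*(-½)) + (27 + I*√31) = (-2133/614 - 113) + (27 + I*√31) = -71515/614 + (27 + I*√31) = -54937/614 + I*√31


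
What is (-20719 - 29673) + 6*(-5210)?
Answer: -81652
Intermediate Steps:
(-20719 - 29673) + 6*(-5210) = -50392 - 31260 = -81652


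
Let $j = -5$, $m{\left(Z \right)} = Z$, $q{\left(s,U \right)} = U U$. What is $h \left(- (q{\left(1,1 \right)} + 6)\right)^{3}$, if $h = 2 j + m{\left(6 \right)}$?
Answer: $1372$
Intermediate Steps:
$q{\left(s,U \right)} = U^{2}$
$h = -4$ ($h = 2 \left(-5\right) + 6 = -10 + 6 = -4$)
$h \left(- (q{\left(1,1 \right)} + 6)\right)^{3} = - 4 \left(- (1^{2} + 6)\right)^{3} = - 4 \left(- (1 + 6)\right)^{3} = - 4 \left(\left(-1\right) 7\right)^{3} = - 4 \left(-7\right)^{3} = \left(-4\right) \left(-343\right) = 1372$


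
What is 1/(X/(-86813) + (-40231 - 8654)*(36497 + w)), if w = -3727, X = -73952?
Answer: -86813/139071079284898 ≈ -6.2423e-10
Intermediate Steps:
1/(X/(-86813) + (-40231 - 8654)*(36497 + w)) = 1/(-73952/(-86813) + (-40231 - 8654)*(36497 - 3727)) = 1/(-73952*(-1/86813) - 48885*32770) = 1/(73952/86813 - 1601961450) = 1/(-139071079284898/86813) = -86813/139071079284898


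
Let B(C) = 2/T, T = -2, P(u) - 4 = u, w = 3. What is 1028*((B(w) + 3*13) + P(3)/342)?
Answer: 6683542/171 ≈ 39085.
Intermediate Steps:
P(u) = 4 + u
B(C) = -1 (B(C) = 2/(-2) = 2*(-½) = -1)
1028*((B(w) + 3*13) + P(3)/342) = 1028*((-1 + 3*13) + (4 + 3)/342) = 1028*((-1 + 39) + 7*(1/342)) = 1028*(38 + 7/342) = 1028*(13003/342) = 6683542/171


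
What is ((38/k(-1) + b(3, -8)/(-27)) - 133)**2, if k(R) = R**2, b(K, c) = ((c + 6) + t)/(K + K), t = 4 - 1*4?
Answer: 59197636/6561 ≈ 9022.7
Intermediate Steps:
t = 0 (t = 4 - 4 = 0)
b(K, c) = (6 + c)/(2*K) (b(K, c) = ((c + 6) + 0)/(K + K) = ((6 + c) + 0)/((2*K)) = (6 + c)*(1/(2*K)) = (6 + c)/(2*K))
((38/k(-1) + b(3, -8)/(-27)) - 133)**2 = ((38/((-1)**2) + ((1/2)*(6 - 8)/3)/(-27)) - 133)**2 = ((38/1 + ((1/2)*(1/3)*(-2))*(-1/27)) - 133)**2 = ((38*1 - 1/3*(-1/27)) - 133)**2 = ((38 + 1/81) - 133)**2 = (3079/81 - 133)**2 = (-7694/81)**2 = 59197636/6561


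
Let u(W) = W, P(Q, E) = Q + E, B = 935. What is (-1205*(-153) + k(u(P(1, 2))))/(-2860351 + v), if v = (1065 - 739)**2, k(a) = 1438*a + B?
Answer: -189614/2754075 ≈ -0.068848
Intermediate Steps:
P(Q, E) = E + Q
k(a) = 935 + 1438*a (k(a) = 1438*a + 935 = 935 + 1438*a)
v = 106276 (v = 326**2 = 106276)
(-1205*(-153) + k(u(P(1, 2))))/(-2860351 + v) = (-1205*(-153) + (935 + 1438*(2 + 1)))/(-2860351 + 106276) = (184365 + (935 + 1438*3))/(-2754075) = (184365 + (935 + 4314))*(-1/2754075) = (184365 + 5249)*(-1/2754075) = 189614*(-1/2754075) = -189614/2754075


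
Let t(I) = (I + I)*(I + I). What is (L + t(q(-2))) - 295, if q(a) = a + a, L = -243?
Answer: -474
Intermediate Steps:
q(a) = 2*a
t(I) = 4*I² (t(I) = (2*I)*(2*I) = 4*I²)
(L + t(q(-2))) - 295 = (-243 + 4*(2*(-2))²) - 295 = (-243 + 4*(-4)²) - 295 = (-243 + 4*16) - 295 = (-243 + 64) - 295 = -179 - 295 = -474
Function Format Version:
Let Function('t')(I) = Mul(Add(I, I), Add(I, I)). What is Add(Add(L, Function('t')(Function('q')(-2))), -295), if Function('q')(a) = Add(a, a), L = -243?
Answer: -474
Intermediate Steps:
Function('q')(a) = Mul(2, a)
Function('t')(I) = Mul(4, Pow(I, 2)) (Function('t')(I) = Mul(Mul(2, I), Mul(2, I)) = Mul(4, Pow(I, 2)))
Add(Add(L, Function('t')(Function('q')(-2))), -295) = Add(Add(-243, Mul(4, Pow(Mul(2, -2), 2))), -295) = Add(Add(-243, Mul(4, Pow(-4, 2))), -295) = Add(Add(-243, Mul(4, 16)), -295) = Add(Add(-243, 64), -295) = Add(-179, -295) = -474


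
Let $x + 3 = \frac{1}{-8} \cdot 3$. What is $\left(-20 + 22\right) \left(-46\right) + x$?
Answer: $- \frac{763}{8} \approx -95.375$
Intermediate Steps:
$x = - \frac{27}{8}$ ($x = -3 + \frac{1}{-8} \cdot 3 = -3 - \frac{3}{8} = - \frac{27}{8} \approx -3.375$)
$\left(-20 + 22\right) \left(-46\right) + x = \left(-20 + 22\right) \left(-46\right) - \frac{27}{8} = 2 \left(-46\right) - \frac{27}{8} = -92 - \frac{27}{8} = - \frac{763}{8}$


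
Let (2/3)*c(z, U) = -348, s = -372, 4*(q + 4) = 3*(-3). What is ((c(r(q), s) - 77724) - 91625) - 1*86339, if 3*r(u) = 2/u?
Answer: -256210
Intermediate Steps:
q = -25/4 (q = -4 + (3*(-3))/4 = -4 + (¼)*(-9) = -4 - 9/4 = -25/4 ≈ -6.2500)
r(u) = 2/(3*u) (r(u) = (2/u)/3 = 2/(3*u))
c(z, U) = -522 (c(z, U) = (3/2)*(-348) = -522)
((c(r(q), s) - 77724) - 91625) - 1*86339 = ((-522 - 77724) - 91625) - 1*86339 = (-78246 - 91625) - 86339 = -169871 - 86339 = -256210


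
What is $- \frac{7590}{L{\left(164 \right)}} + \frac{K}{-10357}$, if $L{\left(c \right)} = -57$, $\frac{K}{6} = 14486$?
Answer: $\frac{24551806}{196783} \approx 124.77$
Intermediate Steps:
$K = 86916$ ($K = 6 \cdot 14486 = 86916$)
$- \frac{7590}{L{\left(164 \right)}} + \frac{K}{-10357} = - \frac{7590}{-57} + \frac{86916}{-10357} = \left(-7590\right) \left(- \frac{1}{57}\right) + 86916 \left(- \frac{1}{10357}\right) = \frac{2530}{19} - \frac{86916}{10357} = \frac{24551806}{196783}$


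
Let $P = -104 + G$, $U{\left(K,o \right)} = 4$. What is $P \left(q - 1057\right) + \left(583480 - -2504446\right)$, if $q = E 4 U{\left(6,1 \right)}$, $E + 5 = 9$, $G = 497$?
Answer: $2697677$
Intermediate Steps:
$E = 4$ ($E = -5 + 9 = 4$)
$P = 393$ ($P = -104 + 497 = 393$)
$q = 64$ ($q = 4 \cdot 4 \cdot 4 = 16 \cdot 4 = 64$)
$P \left(q - 1057\right) + \left(583480 - -2504446\right) = 393 \left(64 - 1057\right) + \left(583480 - -2504446\right) = 393 \left(-993\right) + \left(583480 + 2504446\right) = -390249 + 3087926 = 2697677$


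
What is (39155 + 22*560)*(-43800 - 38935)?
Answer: -4258784125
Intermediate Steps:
(39155 + 22*560)*(-43800 - 38935) = (39155 + 12320)*(-82735) = 51475*(-82735) = -4258784125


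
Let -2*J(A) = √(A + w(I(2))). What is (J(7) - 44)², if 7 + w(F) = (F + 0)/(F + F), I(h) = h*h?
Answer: (176 + √2)²/16 ≈ 1967.2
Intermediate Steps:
I(h) = h²
w(F) = -13/2 (w(F) = -7 + (F + 0)/(F + F) = -7 + F/((2*F)) = -7 + F*(1/(2*F)) = -7 + ½ = -13/2)
J(A) = -√(-13/2 + A)/2 (J(A) = -√(A - 13/2)/2 = -√(-13/2 + A)/2)
(J(7) - 44)² = (-√(-26 + 4*7)/4 - 44)² = (-√(-26 + 28)/4 - 44)² = (-√2/4 - 44)² = (-44 - √2/4)²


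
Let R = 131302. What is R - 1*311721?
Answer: -180419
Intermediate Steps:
R - 1*311721 = 131302 - 1*311721 = 131302 - 311721 = -180419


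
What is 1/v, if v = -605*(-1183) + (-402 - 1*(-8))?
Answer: 1/715321 ≈ 1.3980e-6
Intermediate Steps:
v = 715321 (v = 715715 + (-402 + 8) = 715715 - 394 = 715321)
1/v = 1/715321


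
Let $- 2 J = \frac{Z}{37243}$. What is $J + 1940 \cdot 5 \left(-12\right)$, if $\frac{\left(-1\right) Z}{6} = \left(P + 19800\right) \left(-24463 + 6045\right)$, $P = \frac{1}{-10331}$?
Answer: $- \frac{56088180811146}{384757433} \approx -1.4578 \cdot 10^{5}$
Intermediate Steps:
$P = - \frac{1}{10331} \approx -9.6796 \cdot 10^{-5}$
$Z = \frac{22604831219892}{10331}$ ($Z = - 6 \left(- \frac{1}{10331} + 19800\right) \left(-24463 + 6045\right) = - 6 \cdot \frac{204553799}{10331} \left(-18418\right) = \left(-6\right) \left(- \frac{3767471869982}{10331}\right) = \frac{22604831219892}{10331} \approx 2.1881 \cdot 10^{9}$)
$J = - \frac{11302415609946}{384757433}$ ($J = - \frac{\frac{22604831219892}{10331} \cdot \frac{1}{37243}}{2} = \left(- \frac{1}{2}\right) \frac{22604831219892}{384757433} = - \frac{11302415609946}{384757433} \approx -29375.0$)
$J + 1940 \cdot 5 \left(-12\right) = - \frac{11302415609946}{384757433} + 1940 \cdot 5 \left(-12\right) = - \frac{11302415609946}{384757433} + 1940 \left(-60\right) = - \frac{11302415609946}{384757433} - 116400 = - \frac{56088180811146}{384757433}$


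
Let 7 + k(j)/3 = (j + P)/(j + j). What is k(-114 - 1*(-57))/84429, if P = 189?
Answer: -155/534717 ≈ -0.00028987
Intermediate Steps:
k(j) = -21 + 3*(189 + j)/(2*j) (k(j) = -21 + 3*((j + 189)/(j + j)) = -21 + 3*((189 + j)/((2*j))) = -21 + 3*((189 + j)*(1/(2*j))) = -21 + 3*((189 + j)/(2*j)) = -21 + 3*(189 + j)/(2*j))
k(-114 - 1*(-57))/84429 = (3*(189 - 13*(-114 - 1*(-57)))/(2*(-114 - 1*(-57))))/84429 = (3*(189 - 13*(-114 + 57))/(2*(-114 + 57)))*(1/84429) = ((3/2)*(189 - 13*(-57))/(-57))*(1/84429) = ((3/2)*(-1/57)*(189 + 741))*(1/84429) = ((3/2)*(-1/57)*930)*(1/84429) = -465/19*1/84429 = -155/534717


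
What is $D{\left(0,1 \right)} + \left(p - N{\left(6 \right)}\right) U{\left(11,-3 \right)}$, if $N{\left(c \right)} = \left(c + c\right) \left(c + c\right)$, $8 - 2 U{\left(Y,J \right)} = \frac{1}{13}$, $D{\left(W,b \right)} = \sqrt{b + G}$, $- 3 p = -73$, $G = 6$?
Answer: $- \frac{36977}{78} + \sqrt{7} \approx -471.42$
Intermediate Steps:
$p = \frac{73}{3}$ ($p = \left(- \frac{1}{3}\right) \left(-73\right) = \frac{73}{3} \approx 24.333$)
$D{\left(W,b \right)} = \sqrt{6 + b}$ ($D{\left(W,b \right)} = \sqrt{b + 6} = \sqrt{6 + b}$)
$U{\left(Y,J \right)} = \frac{103}{26}$ ($U{\left(Y,J \right)} = 4 - \frac{1}{2 \cdot 13} = 4 - \frac{1}{26} = \frac{103}{26}$)
$N{\left(c \right)} = 4 c^{2}$ ($N{\left(c \right)} = 2 c 2 c = 4 c^{2}$)
$D{\left(0,1 \right)} + \left(p - N{\left(6 \right)}\right) U{\left(11,-3 \right)} = \sqrt{6 + 1} + \left(\frac{73}{3} - 4 \cdot 6^{2}\right) \frac{103}{26} = \sqrt{7} + \left(\frac{73}{3} - 4 \cdot 36\right) \frac{103}{26} = \sqrt{7} + \left(\frac{73}{3} - 144\right) \frac{103}{26} = \sqrt{7} - \frac{36977}{78} = - \frac{36977}{78} + \sqrt{7}$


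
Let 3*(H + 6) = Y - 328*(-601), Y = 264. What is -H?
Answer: -197374/3 ≈ -65791.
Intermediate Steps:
H = 197374/3 (H = -6 + (264 - 328*(-601))/3 = -6 + (264 + 197128)/3 = -6 + (⅓)*197392 = -6 + 197392/3 = 197374/3 ≈ 65791.)
-H = -1*197374/3 = -197374/3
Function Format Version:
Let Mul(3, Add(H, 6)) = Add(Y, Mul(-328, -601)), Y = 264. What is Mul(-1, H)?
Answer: Rational(-197374, 3) ≈ -65791.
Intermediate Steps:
H = Rational(197374, 3) (H = Add(-6, Mul(Rational(1, 3), Add(264, Mul(-328, -601)))) = Add(-6, Mul(Rational(1, 3), Add(264, 197128))) = Add(-6, Mul(Rational(1, 3), 197392)) = Add(-6, Rational(197392, 3)) = Rational(197374, 3) ≈ 65791.)
Mul(-1, H) = Mul(-1, Rational(197374, 3)) = Rational(-197374, 3)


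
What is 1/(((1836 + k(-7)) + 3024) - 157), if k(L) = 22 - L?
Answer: 1/4732 ≈ 0.00021133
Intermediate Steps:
1/(((1836 + k(-7)) + 3024) - 157) = 1/(((1836 + (22 - 1*(-7))) + 3024) - 157) = 1/(((1836 + (22 + 7)) + 3024) - 157) = 1/(((1836 + 29) + 3024) - 157) = 1/((1865 + 3024) - 157) = 1/(4889 - 157) = 1/4732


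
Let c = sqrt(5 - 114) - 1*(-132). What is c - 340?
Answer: -208 + I*sqrt(109) ≈ -208.0 + 10.44*I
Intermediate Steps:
c = 132 + I*sqrt(109) (c = sqrt(-109) + 132 = I*sqrt(109) + 132 = 132 + I*sqrt(109) ≈ 132.0 + 10.44*I)
c - 340 = (132 + I*sqrt(109)) - 340 = -208 + I*sqrt(109)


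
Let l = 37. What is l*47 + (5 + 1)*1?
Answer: 1745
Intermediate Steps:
l*47 + (5 + 1)*1 = 37*47 + (5 + 1)*1 = 1739 + 6*1 = 1739 + 6 = 1745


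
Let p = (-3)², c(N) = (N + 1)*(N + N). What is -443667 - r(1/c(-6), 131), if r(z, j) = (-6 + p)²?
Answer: -443676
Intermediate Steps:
c(N) = 2*N*(1 + N) (c(N) = (1 + N)*(2*N) = 2*N*(1 + N))
p = 9
r(z, j) = 9 (r(z, j) = (-6 + 9)² = 3² = 9)
-443667 - r(1/c(-6), 131) = -443667 - 1*9 = -443667 - 9 = -443676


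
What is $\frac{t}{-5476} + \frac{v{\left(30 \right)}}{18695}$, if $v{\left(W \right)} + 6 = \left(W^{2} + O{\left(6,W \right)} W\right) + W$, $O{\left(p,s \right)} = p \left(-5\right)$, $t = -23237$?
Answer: $\frac{434547139}{102373820} \approx 4.2447$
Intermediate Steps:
$O{\left(p,s \right)} = - 5 p$
$v{\left(W \right)} = -6 + W^{2} - 29 W$ ($v{\left(W \right)} = -6 + \left(\left(W^{2} + \left(-5\right) 6 W\right) + W\right) = -6 + \left(\left(W^{2} - 30 W\right) + W\right) = -6 + \left(W^{2} - 29 W\right) = -6 + W^{2} - 29 W$)
$\frac{t}{-5476} + \frac{v{\left(30 \right)}}{18695} = - \frac{23237}{-5476} + \frac{-6 + 30^{2} - 870}{18695} = \left(-23237\right) \left(- \frac{1}{5476}\right) + \left(-6 + 900 - 870\right) \frac{1}{18695} = \frac{23237}{5476} + 24 \cdot \frac{1}{18695} = \frac{23237}{5476} + \frac{24}{18695} = \frac{434547139}{102373820}$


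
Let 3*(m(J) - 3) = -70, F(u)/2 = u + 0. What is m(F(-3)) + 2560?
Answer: 7619/3 ≈ 2539.7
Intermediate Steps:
F(u) = 2*u (F(u) = 2*(u + 0) = 2*u)
m(J) = -61/3 (m(J) = 3 + (1/3)*(-70) = 3 - 70/3 = -61/3)
m(F(-3)) + 2560 = -61/3 + 2560 = 7619/3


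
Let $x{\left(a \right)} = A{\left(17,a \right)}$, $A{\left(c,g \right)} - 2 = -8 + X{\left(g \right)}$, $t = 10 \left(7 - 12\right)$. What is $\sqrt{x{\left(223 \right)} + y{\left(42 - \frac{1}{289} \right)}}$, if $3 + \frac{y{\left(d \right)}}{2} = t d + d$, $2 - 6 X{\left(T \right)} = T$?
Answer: $\frac{i \sqrt{43327398}}{102} \approx 64.533 i$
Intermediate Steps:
$X{\left(T \right)} = \frac{1}{3} - \frac{T}{6}$
$t = -50$ ($t = 10 \left(-5\right) = -50$)
$A{\left(c,g \right)} = - \frac{17}{3} - \frac{g}{6}$ ($A{\left(c,g \right)} = 2 - \left(\frac{23}{3} + \frac{g}{6}\right) = - \frac{17}{3} - \frac{g}{6}$)
$y{\left(d \right)} = -6 - 98 d$ ($y{\left(d \right)} = -6 + 2 \left(- 50 d + d\right) = -6 + 2 \left(- 49 d\right) = -6 - 98 d$)
$x{\left(a \right)} = - \frac{17}{3} - \frac{a}{6}$
$\sqrt{x{\left(223 \right)} + y{\left(42 - \frac{1}{289} \right)}} = \sqrt{\left(- \frac{17}{3} - \frac{223}{6}\right) - \left(6 + 98 \left(42 - \frac{1}{289}\right)\right)} = \sqrt{- \frac{257}{6} - \left(6 + 98 \left(42 - \frac{1}{289}\right)\right)} = \sqrt{- \frac{257}{6} - \frac{1191160}{289}} = \sqrt{- \frac{7221233}{1734}} = \frac{i \sqrt{43327398}}{102}$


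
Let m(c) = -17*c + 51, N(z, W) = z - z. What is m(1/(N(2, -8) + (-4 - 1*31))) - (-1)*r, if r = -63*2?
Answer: -2608/35 ≈ -74.514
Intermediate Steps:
N(z, W) = 0
m(c) = 51 - 17*c
r = -126
m(1/(N(2, -8) + (-4 - 1*31))) - (-1)*r = (51 - 17/(0 + (-4 - 1*31))) - (-1)*(-126) = (51 - 17/(0 + (-4 - 31))) - 1*126 = (51 - 17/(0 - 35)) - 126 = (51 - 17/(-35)) - 126 = (51 - 17*(-1/35)) - 126 = (51 + 17/35) - 126 = 1802/35 - 126 = -2608/35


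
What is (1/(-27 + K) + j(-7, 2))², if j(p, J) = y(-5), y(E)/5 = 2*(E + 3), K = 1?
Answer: 271441/676 ≈ 401.54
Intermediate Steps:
y(E) = 30 + 10*E (y(E) = 5*(2*(E + 3)) = 5*(2*(3 + E)) = 5*(6 + 2*E) = 30 + 10*E)
j(p, J) = -20 (j(p, J) = 30 + 10*(-5) = 30 - 50 = -20)
(1/(-27 + K) + j(-7, 2))² = (1/(-27 + 1) - 20)² = (1/(-26) - 20)² = (-1/26 - 20)² = (-521/26)² = 271441/676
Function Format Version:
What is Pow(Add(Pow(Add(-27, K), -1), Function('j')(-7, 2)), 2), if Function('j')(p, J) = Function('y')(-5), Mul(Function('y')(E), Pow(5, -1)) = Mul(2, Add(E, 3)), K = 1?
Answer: Rational(271441, 676) ≈ 401.54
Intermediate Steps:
Function('y')(E) = Add(30, Mul(10, E)) (Function('y')(E) = Mul(5, Mul(2, Add(E, 3))) = Mul(5, Mul(2, Add(3, E))) = Mul(5, Add(6, Mul(2, E))) = Add(30, Mul(10, E)))
Function('j')(p, J) = -20 (Function('j')(p, J) = Add(30, Mul(10, -5)) = Add(30, -50) = -20)
Pow(Add(Pow(Add(-27, K), -1), Function('j')(-7, 2)), 2) = Pow(Add(Pow(Add(-27, 1), -1), -20), 2) = Pow(Add(Pow(-26, -1), -20), 2) = Pow(Add(Rational(-1, 26), -20), 2) = Pow(Rational(-521, 26), 2) = Rational(271441, 676)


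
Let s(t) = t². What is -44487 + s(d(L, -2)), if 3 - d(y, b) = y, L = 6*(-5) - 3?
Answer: -43191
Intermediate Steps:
L = -33 (L = -30 - 3 = -33)
d(y, b) = 3 - y
-44487 + s(d(L, -2)) = -44487 + (3 - 1*(-33))² = -44487 + (3 + 33)² = -44487 + 36² = -44487 + 1296 = -43191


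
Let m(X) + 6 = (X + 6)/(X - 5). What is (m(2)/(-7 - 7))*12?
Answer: 52/7 ≈ 7.4286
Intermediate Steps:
m(X) = -6 + (6 + X)/(-5 + X) (m(X) = -6 + (X + 6)/(X - 5) = -6 + (6 + X)/(-5 + X))
(m(2)/(-7 - 7))*12 = (((36 - 5*2)/(-5 + 2))/(-7 - 7))*12 = (((36 - 10)/(-3))/(-14))*12 = -(-1)*26/42*12 = -1/14*(-26/3)*12 = (13/21)*12 = 52/7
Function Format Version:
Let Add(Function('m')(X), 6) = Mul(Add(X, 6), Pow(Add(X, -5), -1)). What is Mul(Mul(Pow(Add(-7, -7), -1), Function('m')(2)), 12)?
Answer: Rational(52, 7) ≈ 7.4286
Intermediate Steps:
Function('m')(X) = Add(-6, Mul(Pow(Add(-5, X), -1), Add(6, X))) (Function('m')(X) = Add(-6, Mul(Add(X, 6), Pow(Add(X, -5), -1))) = Add(-6, Mul(Add(6, X), Pow(Add(-5, X), -1))) = Add(-6, Mul(Pow(Add(-5, X), -1), Add(6, X))))
Mul(Mul(Pow(Add(-7, -7), -1), Function('m')(2)), 12) = Mul(Mul(Pow(Add(-7, -7), -1), Mul(Pow(Add(-5, 2), -1), Add(36, Mul(-5, 2)))), 12) = Mul(Mul(Pow(-14, -1), Mul(Pow(-3, -1), Add(36, -10))), 12) = Mul(Mul(Rational(-1, 14), Mul(Rational(-1, 3), 26)), 12) = Mul(Mul(Rational(-1, 14), Rational(-26, 3)), 12) = Mul(Rational(13, 21), 12) = Rational(52, 7)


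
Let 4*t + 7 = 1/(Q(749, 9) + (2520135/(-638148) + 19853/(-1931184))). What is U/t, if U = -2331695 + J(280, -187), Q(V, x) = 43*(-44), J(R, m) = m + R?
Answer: 259423449046096692136/194726734340267 ≈ 1.3322e+6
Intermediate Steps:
J(R, m) = R + m
Q(V, x) = -1892
t = -1363087140381869/778848252541676 (t = -7/4 + 1/(4*(-1892 + (2520135/(-638148) + 19853/(-1931184)))) = -7/4 + 1/(4*(-1892 + (2520135*(-1/638148) + 19853*(-1/1931184)))) = -7/4 + 1/(4*(-1892 + (-840045/212716 - 19853/1931184))) = -7/4 + 1/(4*(-1892 - 406626128507/102698433936)) = -7/4 + 1/(4*(-194712063135419/102698433936)) = -7/4 + (¼)*(-102698433936/194712063135419) = -7/4 - 25674608484/194712063135419 = -1363087140381869/778848252541676 ≈ -1.7501)
U = -2331602 (U = -2331695 + (280 - 187) = -2331695 + 93 = -2331602)
U/t = -2331602/(-1363087140381869/778848252541676) = -2331602*(-778848252541676/1363087140381869) = 259423449046096692136/194726734340267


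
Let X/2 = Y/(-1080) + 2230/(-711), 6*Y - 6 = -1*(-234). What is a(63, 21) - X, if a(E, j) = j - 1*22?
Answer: 11405/2133 ≈ 5.3469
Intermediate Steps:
Y = 40 (Y = 1 + (-1*(-234))/6 = 1 + (⅙)*234 = 1 + 39 = 40)
a(E, j) = -22 + j (a(E, j) = j - 22 = -22 + j)
X = -13538/2133 (X = 2*(40/(-1080) + 2230/(-711)) = 2*(40*(-1/1080) + 2230*(-1/711)) = 2*(-1/27 - 2230/711) = 2*(-6769/2133) = -13538/2133 ≈ -6.3469)
a(63, 21) - X = (-22 + 21) - 1*(-13538/2133) = -1 + 13538/2133 = 11405/2133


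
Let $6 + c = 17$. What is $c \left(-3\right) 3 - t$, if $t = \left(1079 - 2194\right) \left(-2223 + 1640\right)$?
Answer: $-650144$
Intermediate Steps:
$c = 11$ ($c = -6 + 17 = 11$)
$t = 650045$ ($t = \left(-1115\right) \left(-583\right) = 650045$)
$c \left(-3\right) 3 - t = 11 \left(-3\right) 3 - 650045 = \left(-33\right) 3 - 650045 = -99 - 650045 = -650144$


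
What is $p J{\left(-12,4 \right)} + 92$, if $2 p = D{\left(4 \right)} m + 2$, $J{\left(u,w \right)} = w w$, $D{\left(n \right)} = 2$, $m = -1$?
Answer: $92$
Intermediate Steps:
$J{\left(u,w \right)} = w^{2}$
$p = 0$ ($p = \frac{2 \left(-1\right) + 2}{2} = \frac{-2 + 2}{2} = \frac{1}{2} \cdot 0 = 0$)
$p J{\left(-12,4 \right)} + 92 = 0 \cdot 4^{2} + 92 = 0 \cdot 16 + 92 = 0 + 92 = 92$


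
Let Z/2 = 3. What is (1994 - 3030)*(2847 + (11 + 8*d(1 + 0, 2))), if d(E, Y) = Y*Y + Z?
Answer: -3043768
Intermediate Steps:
Z = 6 (Z = 2*3 = 6)
d(E, Y) = 6 + Y² (d(E, Y) = Y*Y + 6 = Y² + 6 = 6 + Y²)
(1994 - 3030)*(2847 + (11 + 8*d(1 + 0, 2))) = (1994 - 3030)*(2847 + (11 + 8*(6 + 2²))) = -1036*(2847 + (11 + 8*(6 + 4))) = -1036*(2847 + (11 + 8*10)) = -1036*(2847 + (11 + 80)) = -1036*(2847 + 91) = -1036*2938 = -3043768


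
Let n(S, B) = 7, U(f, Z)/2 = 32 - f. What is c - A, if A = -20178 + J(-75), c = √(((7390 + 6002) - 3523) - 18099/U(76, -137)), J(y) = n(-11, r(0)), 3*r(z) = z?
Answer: 20171 + √19504562/44 ≈ 20271.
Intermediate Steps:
U(f, Z) = 64 - 2*f (U(f, Z) = 2*(32 - f) = 64 - 2*f)
r(z) = z/3
J(y) = 7
c = √19504562/44 (c = √(((7390 + 6002) - 3523) - 18099/(64 - 2*76)) = √((13392 - 3523) - 18099/(64 - 152)) = √(9869 - 18099/(-88)) = √(9869 - 18099*(-1/88)) = √(9869 + 18099/88) = √(886571/88) = √19504562/44 ≈ 100.37)
A = -20171 (A = -20178 + 7 = -20171)
c - A = √19504562/44 - 1*(-20171) = √19504562/44 + 20171 = 20171 + √19504562/44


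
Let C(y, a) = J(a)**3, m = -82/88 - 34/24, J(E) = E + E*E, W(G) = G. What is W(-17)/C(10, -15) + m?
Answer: -239242687/101871000 ≈ -2.3485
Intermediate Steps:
J(E) = E + E**2
m = -155/66 (m = -82*1/88 - 34*1/24 = -41/44 - 17/12 = -155/66 ≈ -2.3485)
C(y, a) = a**3*(1 + a)**3 (C(y, a) = (a*(1 + a))**3 = a**3*(1 + a)**3)
W(-17)/C(10, -15) + m = -17*(-1/(3375*(1 - 15)**3)) - 155/66 = -17/((-3375*(-14)**3)) - 155/66 = -17/((-3375*(-2744))) - 155/66 = -17/9261000 - 155/66 = -239242687/101871000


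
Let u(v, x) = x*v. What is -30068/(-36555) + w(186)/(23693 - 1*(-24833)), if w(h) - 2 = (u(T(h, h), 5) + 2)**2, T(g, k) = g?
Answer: 16605851599/886933965 ≈ 18.723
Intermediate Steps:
u(v, x) = v*x
w(h) = 2 + (2 + 5*h)**2 (w(h) = 2 + (h*5 + 2)**2 = 2 + (5*h + 2)**2 = 2 + (2 + 5*h)**2)
-30068/(-36555) + w(186)/(23693 - 1*(-24833)) = -30068/(-36555) + (2 + (2 + 5*186)**2)/(23693 - 1*(-24833)) = -30068*(-1/36555) + (2 + (2 + 930)**2)/(23693 + 24833) = 30068/36555 + (2 + 932**2)/48526 = 30068/36555 + (2 + 868624)*(1/48526) = 30068/36555 + 868626*(1/48526) = 30068/36555 + 434313/24263 = 16605851599/886933965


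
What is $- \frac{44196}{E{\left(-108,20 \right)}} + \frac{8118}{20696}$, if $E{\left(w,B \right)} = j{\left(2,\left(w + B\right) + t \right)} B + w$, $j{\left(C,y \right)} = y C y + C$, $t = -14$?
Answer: $\frac{10617045}{37118276} \approx 0.28603$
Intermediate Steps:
$j{\left(C,y \right)} = C + C y^{2}$ ($j{\left(C,y \right)} = C y y + C = C y^{2} + C = C + C y^{2}$)
$E{\left(w,B \right)} = w + B \left(2 + 2 \left(-14 + B + w\right)^{2}\right)$ ($E{\left(w,B \right)} = 2 \left(1 + \left(\left(w + B\right) - 14\right)^{2}\right) B + w = 2 \left(1 + \left(\left(B + w\right) - 14\right)^{2}\right) B + w = 2 \left(1 + \left(-14 + B + w\right)^{2}\right) B + w = \left(2 + 2 \left(-14 + B + w\right)^{2}\right) B + w = B \left(2 + 2 \left(-14 + B + w\right)^{2}\right) + w = w + B \left(2 + 2 \left(-14 + B + w\right)^{2}\right)$)
$- \frac{44196}{E{\left(-108,20 \right)}} + \frac{8118}{20696} = - \frac{44196}{-108 + 2 \cdot 20 \left(1 + \left(-14 + 20 - 108\right)^{2}\right)} + \frac{8118}{20696} = - \frac{44196}{-108 + 2 \cdot 20 \left(1 + \left(-102\right)^{2}\right)} + 8118 \cdot \frac{1}{20696} = - \frac{44196}{-108 + 2 \cdot 20 \left(1 + 10404\right)} + \frac{4059}{10348} = - \frac{44196}{-108 + 2 \cdot 20 \cdot 10405} + \frac{4059}{10348} = - \frac{44196}{-108 + 416200} + \frac{4059}{10348} = - \frac{44196}{416092} + \frac{4059}{10348} = \left(-44196\right) \frac{1}{416092} + \frac{4059}{10348} = - \frac{381}{3587} + \frac{4059}{10348} = \frac{10617045}{37118276}$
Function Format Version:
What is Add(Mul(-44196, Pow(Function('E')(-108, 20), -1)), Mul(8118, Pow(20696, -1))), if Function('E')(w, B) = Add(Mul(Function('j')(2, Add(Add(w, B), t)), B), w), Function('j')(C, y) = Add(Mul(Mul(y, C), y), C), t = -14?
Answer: Rational(10617045, 37118276) ≈ 0.28603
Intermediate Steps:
Function('j')(C, y) = Add(C, Mul(C, Pow(y, 2))) (Function('j')(C, y) = Add(Mul(Mul(C, y), y), C) = Add(Mul(C, Pow(y, 2)), C) = Add(C, Mul(C, Pow(y, 2))))
Function('E')(w, B) = Add(w, Mul(B, Add(2, Mul(2, Pow(Add(-14, B, w), 2))))) (Function('E')(w, B) = Add(Mul(Mul(2, Add(1, Pow(Add(Add(w, B), -14), 2))), B), w) = Add(Mul(Mul(2, Add(1, Pow(Add(Add(B, w), -14), 2))), B), w) = Add(Mul(Mul(2, Add(1, Pow(Add(-14, B, w), 2))), B), w) = Add(Mul(Add(2, Mul(2, Pow(Add(-14, B, w), 2))), B), w) = Add(Mul(B, Add(2, Mul(2, Pow(Add(-14, B, w), 2)))), w) = Add(w, Mul(B, Add(2, Mul(2, Pow(Add(-14, B, w), 2))))))
Add(Mul(-44196, Pow(Function('E')(-108, 20), -1)), Mul(8118, Pow(20696, -1))) = Add(Mul(-44196, Pow(Add(-108, Mul(2, 20, Add(1, Pow(Add(-14, 20, -108), 2)))), -1)), Mul(8118, Pow(20696, -1))) = Add(Mul(-44196, Pow(Add(-108, Mul(2, 20, Add(1, Pow(-102, 2)))), -1)), Mul(8118, Rational(1, 20696))) = Add(Mul(-44196, Pow(Add(-108, Mul(2, 20, Add(1, 10404))), -1)), Rational(4059, 10348)) = Add(Mul(-44196, Pow(Add(-108, Mul(2, 20, 10405)), -1)), Rational(4059, 10348)) = Add(Mul(-44196, Pow(Add(-108, 416200), -1)), Rational(4059, 10348)) = Add(Mul(-44196, Pow(416092, -1)), Rational(4059, 10348)) = Add(Mul(-44196, Rational(1, 416092)), Rational(4059, 10348)) = Add(Rational(-381, 3587), Rational(4059, 10348)) = Rational(10617045, 37118276)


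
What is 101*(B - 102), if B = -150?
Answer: -25452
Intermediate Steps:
101*(B - 102) = 101*(-150 - 102) = 101*(-252) = -25452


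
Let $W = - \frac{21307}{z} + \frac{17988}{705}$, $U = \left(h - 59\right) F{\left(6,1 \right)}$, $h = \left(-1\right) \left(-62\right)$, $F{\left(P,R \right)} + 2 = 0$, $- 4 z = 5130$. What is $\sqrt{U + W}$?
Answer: $\frac{2 \sqrt{14585400255}}{40185} \approx 6.0107$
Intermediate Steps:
$z = - \frac{2565}{2}$ ($z = \left(- \frac{1}{4}\right) 5130 = - \frac{2565}{2} \approx -1282.5$)
$F{\left(P,R \right)} = -2$ ($F{\left(P,R \right)} = -2 + 0 = -2$)
$h = 62$
$U = -6$ ($U = \left(62 - 59\right) \left(-2\right) = 3 \left(-2\right) = -6$)
$W = \frac{5078806}{120555}$ ($W = - \frac{21307}{- \frac{2565}{2}} + \frac{17988}{705} = \left(-21307\right) \left(- \frac{2}{2565}\right) + 17988 \cdot \frac{1}{705} = \frac{42614}{2565} + \frac{5996}{235} = \frac{5078806}{120555} \approx 42.129$)
$\sqrt{U + W} = \sqrt{-6 + \frac{5078806}{120555}} = \sqrt{\frac{4355476}{120555}} = \frac{2 \sqrt{14585400255}}{40185}$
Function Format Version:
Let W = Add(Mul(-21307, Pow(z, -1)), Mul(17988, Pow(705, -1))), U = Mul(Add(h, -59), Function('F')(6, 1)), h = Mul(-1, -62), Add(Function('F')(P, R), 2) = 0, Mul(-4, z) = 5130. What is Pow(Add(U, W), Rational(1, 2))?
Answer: Mul(Rational(2, 40185), Pow(14585400255, Rational(1, 2))) ≈ 6.0107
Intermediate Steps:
z = Rational(-2565, 2) (z = Mul(Rational(-1, 4), 5130) = Rational(-2565, 2) ≈ -1282.5)
Function('F')(P, R) = -2 (Function('F')(P, R) = Add(-2, 0) = -2)
h = 62
U = -6 (U = Mul(Add(62, -59), -2) = Mul(3, -2) = -6)
W = Rational(5078806, 120555) (W = Add(Mul(-21307, Pow(Rational(-2565, 2), -1)), Mul(17988, Pow(705, -1))) = Add(Mul(-21307, Rational(-2, 2565)), Mul(17988, Rational(1, 705))) = Add(Rational(42614, 2565), Rational(5996, 235)) = Rational(5078806, 120555) ≈ 42.129)
Pow(Add(U, W), Rational(1, 2)) = Pow(Add(-6, Rational(5078806, 120555)), Rational(1, 2)) = Pow(Rational(4355476, 120555), Rational(1, 2)) = Mul(Rational(2, 40185), Pow(14585400255, Rational(1, 2)))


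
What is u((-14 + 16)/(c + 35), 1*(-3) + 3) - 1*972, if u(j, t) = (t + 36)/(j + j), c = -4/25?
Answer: -16461/25 ≈ -658.44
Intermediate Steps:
c = -4/25 (c = -4*1/25 = -4/25 ≈ -0.16000)
u(j, t) = (36 + t)/(2*j) (u(j, t) = (36 + t)/((2*j)) = (36 + t)*(1/(2*j)) = (36 + t)/(2*j))
u((-14 + 16)/(c + 35), 1*(-3) + 3) - 1*972 = (36 + (1*(-3) + 3))/(2*(((-14 + 16)/(-4/25 + 35)))) - 1*972 = (36 + (-3 + 3))/(2*((2/(871/25)))) - 972 = (36 + 0)/(2*((2*(25/871)))) - 972 = (½)*36/(50/871) - 972 = (½)*(871/50)*36 - 972 = 7839/25 - 972 = -16461/25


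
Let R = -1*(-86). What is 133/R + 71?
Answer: 6239/86 ≈ 72.547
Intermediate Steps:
R = 86
133/R + 71 = 133/86 + 71 = 6239/86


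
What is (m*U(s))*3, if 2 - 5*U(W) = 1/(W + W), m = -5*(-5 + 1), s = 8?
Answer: 93/4 ≈ 23.250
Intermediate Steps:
m = 20 (m = -5*(-4) = 20)
U(W) = 2/5 - 1/(10*W) (U(W) = 2/5 - 1/(5*(W + W)) = 2/5 - 1/(2*W)/5 = 2/5 - 1/(10*W))
(m*U(s))*3 = (20*((1/10)*(-1 + 4*8)/8))*3 = (20*((1/10)*(1/8)*(-1 + 32)))*3 = (20*((1/10)*(1/8)*31))*3 = (20*(31/80))*3 = (31/4)*3 = 93/4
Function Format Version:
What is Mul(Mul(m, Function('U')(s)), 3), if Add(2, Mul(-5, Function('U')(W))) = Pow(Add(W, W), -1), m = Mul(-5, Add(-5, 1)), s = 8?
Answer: Rational(93, 4) ≈ 23.250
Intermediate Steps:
m = 20 (m = Mul(-5, -4) = 20)
Function('U')(W) = Add(Rational(2, 5), Mul(Rational(-1, 10), Pow(W, -1))) (Function('U')(W) = Add(Rational(2, 5), Mul(Rational(-1, 5), Pow(Add(W, W), -1))) = Add(Rational(2, 5), Mul(Rational(-1, 5), Pow(Mul(2, W), -1))) = Add(Rational(2, 5), Mul(Rational(-1, 5), Mul(Rational(1, 2), Pow(W, -1)))) = Add(Rational(2, 5), Mul(Rational(-1, 10), Pow(W, -1))))
Mul(Mul(m, Function('U')(s)), 3) = Mul(Mul(20, Mul(Rational(1, 10), Pow(8, -1), Add(-1, Mul(4, 8)))), 3) = Mul(Mul(20, Mul(Rational(1, 10), Rational(1, 8), Add(-1, 32))), 3) = Mul(Mul(20, Mul(Rational(1, 10), Rational(1, 8), 31)), 3) = Mul(Mul(20, Rational(31, 80)), 3) = Mul(Rational(31, 4), 3) = Rational(93, 4)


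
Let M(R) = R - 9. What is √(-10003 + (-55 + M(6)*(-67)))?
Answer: I*√9857 ≈ 99.282*I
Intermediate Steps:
M(R) = -9 + R
√(-10003 + (-55 + M(6)*(-67))) = √(-10003 + (-55 + (-9 + 6)*(-67))) = √(-10003 + (-55 - 3*(-67))) = √(-10003 + (-55 + 201)) = √(-10003 + 146) = √(-9857) = I*√9857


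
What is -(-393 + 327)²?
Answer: -4356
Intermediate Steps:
-(-393 + 327)² = -1*(-66)² = -1*4356 = -4356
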